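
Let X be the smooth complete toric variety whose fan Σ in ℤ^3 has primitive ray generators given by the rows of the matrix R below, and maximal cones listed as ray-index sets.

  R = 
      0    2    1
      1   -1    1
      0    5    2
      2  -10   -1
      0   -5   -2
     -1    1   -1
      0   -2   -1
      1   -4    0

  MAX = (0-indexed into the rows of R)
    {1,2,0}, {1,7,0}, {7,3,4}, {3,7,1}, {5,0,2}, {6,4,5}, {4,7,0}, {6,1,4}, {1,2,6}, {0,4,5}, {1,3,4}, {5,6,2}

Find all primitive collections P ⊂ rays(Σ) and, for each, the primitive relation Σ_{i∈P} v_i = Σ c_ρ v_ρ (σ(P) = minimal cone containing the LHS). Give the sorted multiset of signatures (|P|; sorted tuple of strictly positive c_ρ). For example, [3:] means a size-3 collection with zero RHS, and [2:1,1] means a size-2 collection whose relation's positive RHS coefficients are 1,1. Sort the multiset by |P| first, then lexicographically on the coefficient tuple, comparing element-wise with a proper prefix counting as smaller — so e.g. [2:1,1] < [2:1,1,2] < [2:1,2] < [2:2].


Δ(Σ) — 8 vertices, 12 min non-faces:

  • {0,6}:  v_{0} + v_{6} = 0  so sig = [2:]
  • {1,5}:  v_{1} + v_{5} = 0  so sig = [2:]
  • {2,4}:  v_{2} + v_{4} = 0  so sig = [2:]
  • {2,3}:  v_{2} + v_{3} = v_{1} + v_{7}  so sig = [2:1,1]
  • {2,7}:  v_{2} + v_{7} = v_{0} + v_{1}  so sig = [2:1,1]
  • {3,5}:  v_{3} + v_{5} = v_{4} + v_{7}  so sig = [2:1,1]
  • {5,7}:  v_{5} + v_{7} = v_{0} + v_{4}  so sig = [2:1,1]
  • {6,7}:  v_{6} + v_{7} = v_{1} + v_{4}  so sig = [2:1,1]
  • {0,3}:  v_{0} + v_{3} = 2·v_{7}  so sig = [2:2]
  • {3,6}:  v_{3} + v_{6} = 2·v_{1} + 2·v_{4}  so sig = [2:2,2]
  • {0,1,4}:  v_{0} + v_{1} + v_{4} = v_{7}  so sig = [3:1]
  • {1,4,7}:  v_{1} + v_{4} + v_{7} = v_{3}  so sig = [3:1]

Sorted signature multiset PRS(X):
[[2:], [2:], [2:], [2:1,1], [2:1,1], [2:1,1], [2:1,1], [2:1,1], [2:2], [2:2,2], [3:1], [3:1]]


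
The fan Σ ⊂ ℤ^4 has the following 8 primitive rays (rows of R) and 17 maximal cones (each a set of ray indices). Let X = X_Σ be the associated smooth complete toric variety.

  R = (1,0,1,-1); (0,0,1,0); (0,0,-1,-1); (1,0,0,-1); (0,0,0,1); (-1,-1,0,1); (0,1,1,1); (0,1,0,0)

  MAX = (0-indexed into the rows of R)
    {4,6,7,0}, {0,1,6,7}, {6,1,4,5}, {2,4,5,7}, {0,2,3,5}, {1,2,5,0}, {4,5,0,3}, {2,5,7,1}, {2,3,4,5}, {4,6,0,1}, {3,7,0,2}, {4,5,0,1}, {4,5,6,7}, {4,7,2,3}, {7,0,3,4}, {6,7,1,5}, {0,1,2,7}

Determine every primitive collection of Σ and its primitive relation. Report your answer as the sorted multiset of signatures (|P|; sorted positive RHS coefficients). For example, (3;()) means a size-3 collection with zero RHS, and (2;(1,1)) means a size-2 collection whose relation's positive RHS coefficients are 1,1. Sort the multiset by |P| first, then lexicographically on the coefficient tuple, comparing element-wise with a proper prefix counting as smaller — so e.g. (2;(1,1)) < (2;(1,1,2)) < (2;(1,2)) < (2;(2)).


9 minimal non-faces of Δ(Σ) (on 8 rays):

  P={1,3}:  v_{1} + v_{3} = v_{0} ; sig = (2;(1))
  P={2,6}:  v_{2} + v_{6} = v_{7} ; sig = (2;(1))
  P={3,6}:  v_{3} + v_{6} = v_{0} + v_{4} + v_{7} ; sig = (2;(1,1,1))
  P={1,2,4}:  v_{1} + v_{2} + v_{4} = 0 ; sig = (3;())
  P={3,5,7}:  v_{3} + v_{5} + v_{7} = 0 ; sig = (3;())
  P={0,2,4}:  v_{0} + v_{2} + v_{4} = v_{3} ; sig = (3;(1))
  P={0,5,7}:  v_{0} + v_{5} + v_{7} = v_{1} ; sig = (3;(1))
  P={1,4,7}:  v_{1} + v_{4} + v_{7} = v_{6} ; sig = (3;(1))
  P={0,5,6}:  v_{0} + v_{5} + v_{6} = 2·v_{1} + v_{4} ; sig = (3;(1,2))

Sorted signature multiset PRS(X):
{ (2;(1)) ×2,  (2;(1,1,1)),  (3;()) ×2,  (3;(1)) ×3,  (3;(1,2)) }


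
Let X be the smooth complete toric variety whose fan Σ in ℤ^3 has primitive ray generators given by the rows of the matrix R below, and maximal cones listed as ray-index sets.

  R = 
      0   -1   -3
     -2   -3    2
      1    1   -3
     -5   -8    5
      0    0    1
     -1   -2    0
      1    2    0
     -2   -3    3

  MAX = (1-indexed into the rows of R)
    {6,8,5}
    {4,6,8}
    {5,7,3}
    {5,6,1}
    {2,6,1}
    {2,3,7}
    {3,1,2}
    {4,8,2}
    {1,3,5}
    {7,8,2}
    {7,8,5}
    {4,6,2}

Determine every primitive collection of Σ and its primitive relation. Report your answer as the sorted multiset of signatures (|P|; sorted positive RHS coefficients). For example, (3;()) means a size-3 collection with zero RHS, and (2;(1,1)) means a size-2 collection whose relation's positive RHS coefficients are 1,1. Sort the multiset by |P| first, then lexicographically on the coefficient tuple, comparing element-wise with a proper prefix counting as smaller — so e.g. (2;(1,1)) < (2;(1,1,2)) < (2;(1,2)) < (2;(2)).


|primitive collections| = 11. Relations:

  P={6,7}:  v_{6} + v_{7} = 0  ⟹  sig = (2;())
  P={1,7}:  v_{1} + v_{7} = v_{3}  ⟹  sig = (2;(1))
  P={2,5}:  v_{2} + v_{5} = v_{8}  ⟹  sig = (2;(1))
  P={3,6}:  v_{3} + v_{6} = v_{1}  ⟹  sig = (2;(1))
  P={3,8}:  v_{3} + v_{8} = v_{6}  ⟹  sig = (2;(1))
  P={4,7}:  v_{4} + v_{7} = v_{2} + v_{8}  ⟹  sig = (2;(1,1))
  P={3,4}:  v_{3} + v_{4} = v_{2} + 2·v_{6}  ⟹  sig = (2;(1,2))
  P={4,5}:  v_{4} + v_{5} = v_{6} + 2·v_{8}  ⟹  sig = (2;(1,2))
  P={1,4}:  v_{1} + v_{4} = v_{2} + 3·v_{6}  ⟹  sig = (2;(1,3))
  P={1,8}:  v_{1} + v_{8} = 2·v_{6}  ⟹  sig = (2;(2))
  P={2,6,8}:  v_{2} + v_{6} + v_{8} = v_{4}  ⟹  sig = (3;(1))

Hence PRS(X_Σ) =
    |P|=2: 10 collections, coeffs (), (1), (1), (1), (1), (1,1), (1,2), (1,2), (1,3), (2)
    |P|=3: 1 collection, coeffs (1)


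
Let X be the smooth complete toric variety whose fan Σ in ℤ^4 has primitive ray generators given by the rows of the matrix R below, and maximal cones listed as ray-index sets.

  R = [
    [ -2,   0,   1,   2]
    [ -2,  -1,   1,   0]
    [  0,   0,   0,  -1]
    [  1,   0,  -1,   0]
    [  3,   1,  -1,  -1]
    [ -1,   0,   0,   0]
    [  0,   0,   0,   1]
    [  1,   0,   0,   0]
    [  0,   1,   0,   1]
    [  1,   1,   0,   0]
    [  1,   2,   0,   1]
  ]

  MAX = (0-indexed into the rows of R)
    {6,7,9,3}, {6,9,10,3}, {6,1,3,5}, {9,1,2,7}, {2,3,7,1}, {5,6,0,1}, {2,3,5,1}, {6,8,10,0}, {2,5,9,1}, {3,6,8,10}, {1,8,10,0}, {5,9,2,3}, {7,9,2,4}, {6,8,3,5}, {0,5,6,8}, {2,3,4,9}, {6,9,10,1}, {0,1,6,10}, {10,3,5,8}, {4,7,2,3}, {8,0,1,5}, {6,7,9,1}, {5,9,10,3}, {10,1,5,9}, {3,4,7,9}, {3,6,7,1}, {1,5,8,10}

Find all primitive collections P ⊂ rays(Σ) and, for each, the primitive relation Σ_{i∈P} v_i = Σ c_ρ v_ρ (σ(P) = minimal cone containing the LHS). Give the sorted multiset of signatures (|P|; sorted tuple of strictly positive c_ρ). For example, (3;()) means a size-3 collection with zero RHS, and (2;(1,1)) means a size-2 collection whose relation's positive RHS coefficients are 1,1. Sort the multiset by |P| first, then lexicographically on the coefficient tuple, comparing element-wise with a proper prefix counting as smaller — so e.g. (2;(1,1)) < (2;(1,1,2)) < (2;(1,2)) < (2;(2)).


25 minimal non-faces of Δ(Σ) (on 11 rays):

  • {2,6}:  v_{2} + v_{6} = 0  ⇒ sig = (2;())
  • {5,7}:  v_{5} + v_{7} = 0  ⇒ sig = (2;())
  • {8,9}:  v_{8} + v_{9} = v_{10}  ⇒ sig = (2;(1))
  • {0,2}:  v_{0} + v_{2} = v_{1} + v_{8}  ⇒ sig = (2;(1,1))
  • {0,4}:  v_{0} + v_{4} = v_{6} + v_{9}  ⇒ sig = (2;(1,1))
  • {1,4}:  v_{1} + v_{4} = v_{2} + v_{7}  ⇒ sig = (2;(1,1))
  • {2,8}:  v_{2} + v_{8} = v_{5} + v_{9}  ⇒ sig = (2;(1,1))
  • {7,8}:  v_{7} + v_{8} = v_{6} + v_{9}  ⇒ sig = (2;(1,1))
  • {0,9}:  v_{0} + v_{9} = v_{1} + v_{6} + v_{10}  ⇒ sig = (2;(1,1,1))
  • {4,5}:  v_{4} + v_{5} = v_{2} + v_{3} + v_{9}  ⇒ sig = (2;(1,1,1))
  • {4,6}:  v_{4} + v_{6} = v_{3} + v_{7} + v_{9}  ⇒ sig = (2;(1,1,1))
  • {0,7}:  v_{0} + v_{7} = v_{1} + 2·v_{6} + v_{9}  ⇒ sig = (2;(1,1,2))
  • {0,3}:  v_{0} + v_{3} = v_{5} + 2·v_{6}  ⇒ sig = (2;(1,2))
  • {2,10}:  v_{2} + v_{10} = v_{5} + 2·v_{9}  ⇒ sig = (2;(1,2))
  • {4,8}:  v_{4} + v_{8} = v_{3} + 2·v_{9}  ⇒ sig = (2;(1,2))
  • {7,10}:  v_{7} + v_{10} = v_{6} + 2·v_{9}  ⇒ sig = (2;(1,2))
  • {4,10}:  v_{4} + v_{10} = v_{3} + 3·v_{9}  ⇒ sig = (2;(1,3))
  • {1,3,9}:  v_{1} + v_{3} + v_{9} = 0  ⇒ sig = (3;())
  • {1,3,10}:  v_{1} + v_{3} + v_{10} = v_{8}  ⇒ sig = (3;(1))
  • {1,6,8}:  v_{1} + v_{6} + v_{8} = v_{0}  ⇒ sig = (3;(1))
  • {5,6,9}:  v_{5} + v_{6} + v_{9} = v_{8}  ⇒ sig = (3;(1))
  • {1,3,8}:  v_{1} + v_{3} + v_{8} = v_{5} + v_{6}  ⇒ sig = (3;(1,1))
  • {0,5,10}:  v_{0} + v_{5} + v_{10} = v_{1} + 3·v_{8}  ⇒ sig = (3;(1,3))
  • {5,6,10}:  v_{5} + v_{6} + v_{10} = 2·v_{8}  ⇒ sig = (3;(2))
  • {2,3,7,9}:  v_{2} + v_{3} + v_{7} + v_{9} = v_{4}  ⇒ sig = (4;(1))

Hence PRS(X_Σ) =
{ (2;()) ×2,  (2;(1)),  (2;(1,1)) ×5,  (2;(1,1,1)) ×3,  (2;(1,1,2)),  (2;(1,2)) ×4,  (2;(1,3)),  (3;()),  (3;(1)) ×3,  (3;(1,1)),  (3;(1,3)),  (3;(2)),  (4;(1)) }


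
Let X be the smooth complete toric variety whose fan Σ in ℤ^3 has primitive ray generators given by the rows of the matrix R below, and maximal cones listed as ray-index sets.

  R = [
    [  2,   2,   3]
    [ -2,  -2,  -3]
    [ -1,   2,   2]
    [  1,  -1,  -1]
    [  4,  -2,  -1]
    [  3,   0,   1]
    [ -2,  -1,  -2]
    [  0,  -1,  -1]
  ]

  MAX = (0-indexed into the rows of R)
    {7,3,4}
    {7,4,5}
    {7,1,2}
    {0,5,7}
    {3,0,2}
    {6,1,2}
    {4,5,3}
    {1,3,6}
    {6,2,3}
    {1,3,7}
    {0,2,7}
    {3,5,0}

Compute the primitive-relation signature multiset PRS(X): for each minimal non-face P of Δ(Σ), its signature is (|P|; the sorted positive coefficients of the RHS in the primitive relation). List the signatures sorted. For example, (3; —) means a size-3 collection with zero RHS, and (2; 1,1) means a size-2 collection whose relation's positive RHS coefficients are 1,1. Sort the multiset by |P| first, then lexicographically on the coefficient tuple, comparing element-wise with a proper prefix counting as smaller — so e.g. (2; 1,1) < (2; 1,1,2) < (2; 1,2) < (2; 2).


14 collections generate NE(X_Σ); each relation:

  • {0,1}:  v_{0} + v_{1} = 0 ; sig = (2; —)
  • {2,4}:  v_{2} + v_{4} = v_{5} ; sig = (2; 1)
  • {2,5}:  v_{2} + v_{5} = v_{0} ; sig = (2; 1)
  • {5,6}:  v_{5} + v_{6} = v_{3} ; sig = (2; 1)
  • {6,7}:  v_{6} + v_{7} = v_{1} ; sig = (2; 1)
  • {0,6}:  v_{0} + v_{6} = v_{2} + v_{3} ; sig = (2; 1,1)
  • {1,5}:  v_{1} + v_{5} = v_{3} + v_{7} ; sig = (2; 1,1)
  • {4,6}:  v_{4} + v_{6} = 2·v_{3} + v_{7} ; sig = (2; 1,2)
  • {0,4}:  v_{0} + v_{4} = 2·v_{5} ; sig = (2; 2)
  • {1,4}:  v_{1} + v_{4} = 2·v_{3} + 2·v_{7} ; sig = (2; 2,2)
  • {2,3,7}:  v_{2} + v_{3} + v_{7} = 0 ; sig = (3; —)
  • {0,3,7}:  v_{0} + v_{3} + v_{7} = v_{5} ; sig = (3; 1)
  • {1,2,3}:  v_{1} + v_{2} + v_{3} = v_{6} ; sig = (3; 1)
  • {3,5,7}:  v_{3} + v_{5} + v_{7} = v_{4} ; sig = (3; 1)

Signatures (|P|; sorted positive RHS coefficients), sorted:
[(2; —), (2; 1), (2; 1), (2; 1), (2; 1), (2; 1,1), (2; 1,1), (2; 1,2), (2; 2), (2; 2,2), (3; —), (3; 1), (3; 1), (3; 1)]


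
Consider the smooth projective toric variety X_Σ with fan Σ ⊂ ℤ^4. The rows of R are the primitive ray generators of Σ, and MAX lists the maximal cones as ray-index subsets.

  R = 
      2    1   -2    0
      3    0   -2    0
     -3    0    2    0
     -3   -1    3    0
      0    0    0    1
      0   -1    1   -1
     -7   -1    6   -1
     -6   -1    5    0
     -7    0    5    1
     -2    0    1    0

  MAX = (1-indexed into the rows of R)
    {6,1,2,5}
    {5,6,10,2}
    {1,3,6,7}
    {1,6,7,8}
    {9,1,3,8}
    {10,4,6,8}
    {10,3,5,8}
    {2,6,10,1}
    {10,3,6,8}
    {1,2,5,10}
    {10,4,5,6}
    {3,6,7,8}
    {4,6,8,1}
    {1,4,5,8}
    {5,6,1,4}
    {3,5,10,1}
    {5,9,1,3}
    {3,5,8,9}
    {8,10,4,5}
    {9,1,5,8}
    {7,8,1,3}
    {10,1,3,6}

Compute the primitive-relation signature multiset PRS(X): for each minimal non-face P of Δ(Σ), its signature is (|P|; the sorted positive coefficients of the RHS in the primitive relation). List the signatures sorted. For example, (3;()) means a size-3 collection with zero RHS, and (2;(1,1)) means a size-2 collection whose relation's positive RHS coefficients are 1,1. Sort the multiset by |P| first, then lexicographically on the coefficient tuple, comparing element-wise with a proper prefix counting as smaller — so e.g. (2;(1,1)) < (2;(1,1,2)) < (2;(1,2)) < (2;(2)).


Primitive collections (20):

  {2,3}:  v_{2} + v_{3} = 0 ; sig = (2;())
  {2,8}:  v_{2} + v_{8} = v_{4} ; sig = (2;(1))
  {3,4}:  v_{3} + v_{4} = v_{8} ; sig = (2;(1))
  {2,4}:  v_{2} + v_{4} = v_{5} + v_{6} ; sig = (2;(1,1))
  {2,7}:  v_{2} + v_{7} = v_{1} + v_{6} + v_{8} ; sig = (2;(1,1,1))
  {2,9}:  v_{2} + v_{9} = v_{1} + v_{5} + v_{8} ; sig = (2;(1,1,1))
  {5,7}:  v_{5} + v_{7} = v_{1} + v_{4} + v_{8} ; sig = (2;(1,1,1))
  {6,9}:  v_{6} + v_{9} = v_{1} + v_{4} + v_{8} ; sig = (2;(1,1,1))
  {4,7}:  v_{4} + v_{7} = v_{1} + v_{6} + 2·v_{8} ; sig = (2;(1,1,2))
  {4,9}:  v_{4} + v_{9} = v_{1} + v_{5} + 2·v_{8} ; sig = (2;(1,1,2))
  {7,10}:  v_{7} + v_{10} = 3·v_{3} + v_{6} ; sig = (2;(1,3))
  {9,10}:  v_{9} + v_{10} = 3·v_{3} + v_{5} ; sig = (2;(1,3))
  {7,9}:  v_{7} + v_{9} = 2·v_{1} + 3·v_{8} ; sig = (2;(2,3))
  {1,4,10}:  v_{1} + v_{4} + v_{10} = v_{3} ; sig = (3;(1))
  {3,5,6}:  v_{3} + v_{5} + v_{6} = v_{4} ; sig = (3;(1))
  {1,8,10}:  v_{1} + v_{8} + v_{10} = 2·v_{3} ; sig = (3;(2))
  {5,6,8}:  v_{5} + v_{6} + v_{8} = 2·v_{4} ; sig = (3;(2))
  {1,5,6,10}:  v_{1} + v_{5} + v_{6} + v_{10} = 0 ; sig = (4;())
  {1,3,5,8}:  v_{1} + v_{3} + v_{5} + v_{8} = v_{9} ; sig = (4;(1))
  {1,3,6,8}:  v_{1} + v_{3} + v_{6} + v_{8} = v_{7} ; sig = (4;(1))

Sorted signature multiset PRS(X):
    |P|=2: 13 collections, coeffs (), (1), (1), (1,1), (1,1,1), (1,1,1), (1,1,1), (1,1,1), (1,1,2), (1,1,2), (1,3), (1,3), (2,3)
    |P|=3: 4 collections, coeffs (1), (1), (2), (2)
    |P|=4: 3 collections, coeffs (), (1), (1)


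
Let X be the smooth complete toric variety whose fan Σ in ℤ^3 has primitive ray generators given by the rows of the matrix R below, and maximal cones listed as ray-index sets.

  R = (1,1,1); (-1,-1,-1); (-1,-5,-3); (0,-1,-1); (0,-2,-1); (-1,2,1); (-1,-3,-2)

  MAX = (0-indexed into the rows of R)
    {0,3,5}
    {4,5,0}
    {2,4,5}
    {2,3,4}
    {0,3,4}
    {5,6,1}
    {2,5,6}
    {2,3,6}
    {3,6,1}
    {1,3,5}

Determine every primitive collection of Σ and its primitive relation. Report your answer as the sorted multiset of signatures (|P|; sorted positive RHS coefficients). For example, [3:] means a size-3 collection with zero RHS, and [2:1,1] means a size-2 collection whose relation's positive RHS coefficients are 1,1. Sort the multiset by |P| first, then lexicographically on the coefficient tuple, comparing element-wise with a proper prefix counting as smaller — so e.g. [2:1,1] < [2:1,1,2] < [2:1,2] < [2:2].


|primitive collections| = 9. Relations:

  • {0,1}:  v_{0} + v_{1} = 0  so sig = [2:]
  • {0,6}:  v_{0} + v_{6} = v_{4}  so sig = [2:1]
  • {1,4}:  v_{1} + v_{4} = v_{6}  so sig = [2:1]
  • {4,6}:  v_{4} + v_{6} = v_{2}  so sig = [2:1]
  • {0,2}:  v_{0} + v_{2} = 2·v_{4}  so sig = [2:2]
  • {1,2}:  v_{1} + v_{2} = 2·v_{6}  so sig = [2:2]
  • {3,4,5}:  v_{3} + v_{4} + v_{5} = v_{1}  so sig = [3:1]
  • {2,3,5}:  v_{2} + v_{3} + v_{5} = v_{1} + v_{6}  so sig = [3:1,1]
  • {3,5,6}:  v_{3} + v_{5} + v_{6} = 2·v_{1}  so sig = [3:2]

Sorted signature multiset PRS(X):
[[2:], [2:1], [2:1], [2:1], [2:2], [2:2], [3:1], [3:1,1], [3:2]]


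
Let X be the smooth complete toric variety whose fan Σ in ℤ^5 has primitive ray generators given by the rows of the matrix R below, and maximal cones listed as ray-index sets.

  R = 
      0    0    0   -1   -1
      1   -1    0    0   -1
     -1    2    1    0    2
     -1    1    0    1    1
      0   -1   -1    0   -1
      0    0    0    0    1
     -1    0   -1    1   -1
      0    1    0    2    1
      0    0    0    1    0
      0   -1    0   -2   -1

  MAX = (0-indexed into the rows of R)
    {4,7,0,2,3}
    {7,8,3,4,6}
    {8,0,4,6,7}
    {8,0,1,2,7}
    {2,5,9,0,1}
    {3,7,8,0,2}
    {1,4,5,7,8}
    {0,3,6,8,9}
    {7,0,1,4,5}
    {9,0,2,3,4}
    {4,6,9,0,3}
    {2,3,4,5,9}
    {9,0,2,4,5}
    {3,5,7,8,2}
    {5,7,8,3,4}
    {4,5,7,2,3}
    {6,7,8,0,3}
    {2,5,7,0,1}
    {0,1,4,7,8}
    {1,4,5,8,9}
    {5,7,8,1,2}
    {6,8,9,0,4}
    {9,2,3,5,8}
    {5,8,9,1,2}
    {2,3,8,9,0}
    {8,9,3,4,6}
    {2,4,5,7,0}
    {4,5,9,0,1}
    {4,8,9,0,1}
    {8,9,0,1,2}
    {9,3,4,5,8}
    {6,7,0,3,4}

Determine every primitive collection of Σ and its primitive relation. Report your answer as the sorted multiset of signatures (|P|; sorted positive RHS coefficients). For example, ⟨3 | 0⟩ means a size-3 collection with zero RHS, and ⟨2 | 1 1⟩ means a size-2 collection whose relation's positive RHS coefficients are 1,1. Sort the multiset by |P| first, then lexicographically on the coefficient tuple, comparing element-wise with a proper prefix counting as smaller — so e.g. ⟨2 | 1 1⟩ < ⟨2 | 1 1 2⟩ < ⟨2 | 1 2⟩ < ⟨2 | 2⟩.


|primitive collections| = 10. Relations:

  • {7,9}:  v_{7} + v_{9} = 0  so sig = ⟨2 | 0⟩
  • {1,3}:  v_{1} + v_{3} = v_{8}  so sig = ⟨2 | 1⟩
  • {5,6}:  v_{5} + v_{6} = v_{3} + v_{4}  so sig = ⟨2 | 1 1⟩
  • {1,6}:  v_{1} + v_{6} = v_{0} + v_{4} + 2·v_{8}  so sig = ⟨2 | 1 1 2⟩
  • {2,6}:  v_{2} + v_{6} = v_{0} + 2·v_{3}  so sig = ⟨2 | 1 2⟩
  • {0,5,8}:  v_{0} + v_{5} + v_{8} = 0  so sig = ⟨3 | 0⟩
  • {1,2,4}:  v_{1} + v_{2} + v_{4} = 0  so sig = ⟨3 | 0⟩
  • {2,4,8}:  v_{2} + v_{4} + v_{8} = v_{3}  so sig = ⟨3 | 1⟩
  • {0,3,5}:  v_{0} + v_{3} + v_{5} = v_{2} + v_{4}  so sig = ⟨3 | 1 1⟩
  • {0,3,4,8}:  v_{0} + v_{3} + v_{4} + v_{8} = v_{6}  so sig = ⟨4 | 1⟩

Hence PRS(X_Σ) =
    |P|=2: 5 collections, coeffs (), (1), (1,1), (1,1,2), (1,2)
    |P|=3: 4 collections, coeffs (), (), (1), (1,1)
    |P|=4: 1 collection, coeffs (1)


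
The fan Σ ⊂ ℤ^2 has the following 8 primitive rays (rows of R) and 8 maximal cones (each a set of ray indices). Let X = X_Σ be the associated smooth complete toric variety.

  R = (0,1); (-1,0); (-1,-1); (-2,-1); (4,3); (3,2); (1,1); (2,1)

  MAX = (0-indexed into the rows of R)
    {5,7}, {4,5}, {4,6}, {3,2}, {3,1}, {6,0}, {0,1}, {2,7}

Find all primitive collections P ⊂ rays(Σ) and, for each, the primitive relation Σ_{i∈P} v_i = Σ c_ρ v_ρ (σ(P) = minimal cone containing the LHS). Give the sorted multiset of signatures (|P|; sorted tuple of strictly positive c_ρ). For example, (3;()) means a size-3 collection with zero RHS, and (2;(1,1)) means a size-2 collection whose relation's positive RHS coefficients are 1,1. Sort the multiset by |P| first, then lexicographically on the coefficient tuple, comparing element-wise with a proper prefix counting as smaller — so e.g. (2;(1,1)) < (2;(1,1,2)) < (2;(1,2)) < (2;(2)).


Δ(Σ) — 8 vertices, 20 min non-faces:

  • {2,6}:  v_{2} + v_{6} = 0  →  sig = (2;())
  • {3,7}:  v_{3} + v_{7} = 0  →  sig = (2;())
  • {0,2}:  v_{0} + v_{2} = v_{1}  →  sig = (2;(1))
  • {1,2}:  v_{1} + v_{2} = v_{3}  →  sig = (2;(1))
  • {1,6}:  v_{1} + v_{6} = v_{0}  →  sig = (2;(1))
  • {1,7}:  v_{1} + v_{7} = v_{6}  →  sig = (2;(1))
  • {2,4}:  v_{2} + v_{4} = v_{5}  →  sig = (2;(1))
  • {2,5}:  v_{2} + v_{5} = v_{7}  →  sig = (2;(1))
  • {3,5}:  v_{3} + v_{5} = v_{6}  →  sig = (2;(1))
  • {3,6}:  v_{3} + v_{6} = v_{1}  →  sig = (2;(1))
  • {5,6}:  v_{5} + v_{6} = v_{4}  →  sig = (2;(1))
  • {6,7}:  v_{6} + v_{7} = v_{5}  →  sig = (2;(1))
  • {0,3}:  v_{0} + v_{3} = 2·v_{1}  →  sig = (2;(2))
  • {0,7}:  v_{0} + v_{7} = 2·v_{6}  →  sig = (2;(2))
  • {1,5}:  v_{1} + v_{5} = 2·v_{6}  →  sig = (2;(2))
  • {3,4}:  v_{3} + v_{4} = 2·v_{6}  →  sig = (2;(2))
  • {4,7}:  v_{4} + v_{7} = 2·v_{5}  →  sig = (2;(2))
  • {0,5}:  v_{0} + v_{5} = 3·v_{6}  →  sig = (2;(3))
  • {1,4}:  v_{1} + v_{4} = 3·v_{6}  →  sig = (2;(3))
  • {0,4}:  v_{0} + v_{4} = 4·v_{6}  →  sig = (2;(4))

Sorted signature multiset PRS(X):
{ (2;()) ×2,  (2;(1)) ×10,  (2;(2)) ×5,  (2;(3)) ×2,  (2;(4)) }


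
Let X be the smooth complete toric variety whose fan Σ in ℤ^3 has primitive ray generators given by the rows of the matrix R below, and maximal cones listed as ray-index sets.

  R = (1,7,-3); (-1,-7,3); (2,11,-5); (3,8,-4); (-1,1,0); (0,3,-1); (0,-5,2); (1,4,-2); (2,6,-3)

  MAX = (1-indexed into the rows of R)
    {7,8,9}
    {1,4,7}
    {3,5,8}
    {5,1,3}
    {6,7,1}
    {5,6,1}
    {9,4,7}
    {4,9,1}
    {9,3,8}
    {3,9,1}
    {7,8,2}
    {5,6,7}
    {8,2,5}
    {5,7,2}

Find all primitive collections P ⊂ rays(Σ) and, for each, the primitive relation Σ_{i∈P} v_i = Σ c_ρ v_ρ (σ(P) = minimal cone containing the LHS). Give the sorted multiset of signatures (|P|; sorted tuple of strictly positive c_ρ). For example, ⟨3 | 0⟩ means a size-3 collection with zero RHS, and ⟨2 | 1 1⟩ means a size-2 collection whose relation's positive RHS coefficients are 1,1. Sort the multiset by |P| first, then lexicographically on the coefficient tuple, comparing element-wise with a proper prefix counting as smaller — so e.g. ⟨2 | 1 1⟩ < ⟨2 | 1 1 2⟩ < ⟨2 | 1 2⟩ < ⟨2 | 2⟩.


|primitive collections| = 18. Relations:

  • {1,2}:  v_{1} + v_{2} = 0  →  sig = ⟨2 | 0⟩
  • {1,8}:  v_{1} + v_{8} = v_{3}  →  sig = ⟨2 | 1⟩
  • {2,3}:  v_{2} + v_{3} = v_{8}  →  sig = ⟨2 | 1⟩
  • {3,7}:  v_{3} + v_{7} = v_{9}  →  sig = ⟨2 | 1⟩
  • {5,9}:  v_{5} + v_{9} = v_{1}  →  sig = ⟨2 | 1⟩
  • {6,8}:  v_{6} + v_{8} = v_{1}  →  sig = ⟨2 | 1⟩
  • {2,4}:  v_{2} + v_{4} = v_{7} + v_{9}  →  sig = ⟨2 | 1 1⟩
  • {2,6}:  v_{2} + v_{6} = v_{5} + v_{7}  →  sig = ⟨2 | 1 1⟩
  • {2,9}:  v_{2} + v_{9} = v_{7} + v_{8}  →  sig = ⟨2 | 1 1⟩
  • {3,4}:  v_{3} + v_{4} = v_{1} + 2·v_{9}  →  sig = ⟨2 | 1 2⟩
  • {4,5}:  v_{4} + v_{5} = 2·v_{1} + v_{7}  →  sig = ⟨2 | 1 2⟩
  • {6,9}:  v_{6} + v_{9} = 2·v_{1} + v_{7}  →  sig = ⟨2 | 1 2⟩
  • {3,6}:  v_{3} + v_{6} = 2·v_{1}  →  sig = ⟨2 | 2⟩
  • {4,8}:  v_{4} + v_{8} = 2·v_{9}  →  sig = ⟨2 | 2⟩
  • {4,6}:  v_{4} + v_{6} = 3·v_{1} + 2·v_{7}  →  sig = ⟨2 | 2 3⟩
  • {5,7,8}:  v_{5} + v_{7} + v_{8} = 0  →  sig = ⟨3 | 0⟩
  • {1,5,7}:  v_{1} + v_{5} + v_{7} = v_{6}  →  sig = ⟨3 | 1⟩
  • {1,7,9}:  v_{1} + v_{7} + v_{9} = v_{4}  →  sig = ⟨3 | 1⟩

so the primitive-relation signature multiset is
{ ⟨2 | 0⟩,  ⟨2 | 1⟩ ×5,  ⟨2 | 1 1⟩ ×3,  ⟨2 | 1 2⟩ ×3,  ⟨2 | 2⟩ ×2,  ⟨2 | 2 3⟩,  ⟨3 | 0⟩,  ⟨3 | 1⟩ ×2 }


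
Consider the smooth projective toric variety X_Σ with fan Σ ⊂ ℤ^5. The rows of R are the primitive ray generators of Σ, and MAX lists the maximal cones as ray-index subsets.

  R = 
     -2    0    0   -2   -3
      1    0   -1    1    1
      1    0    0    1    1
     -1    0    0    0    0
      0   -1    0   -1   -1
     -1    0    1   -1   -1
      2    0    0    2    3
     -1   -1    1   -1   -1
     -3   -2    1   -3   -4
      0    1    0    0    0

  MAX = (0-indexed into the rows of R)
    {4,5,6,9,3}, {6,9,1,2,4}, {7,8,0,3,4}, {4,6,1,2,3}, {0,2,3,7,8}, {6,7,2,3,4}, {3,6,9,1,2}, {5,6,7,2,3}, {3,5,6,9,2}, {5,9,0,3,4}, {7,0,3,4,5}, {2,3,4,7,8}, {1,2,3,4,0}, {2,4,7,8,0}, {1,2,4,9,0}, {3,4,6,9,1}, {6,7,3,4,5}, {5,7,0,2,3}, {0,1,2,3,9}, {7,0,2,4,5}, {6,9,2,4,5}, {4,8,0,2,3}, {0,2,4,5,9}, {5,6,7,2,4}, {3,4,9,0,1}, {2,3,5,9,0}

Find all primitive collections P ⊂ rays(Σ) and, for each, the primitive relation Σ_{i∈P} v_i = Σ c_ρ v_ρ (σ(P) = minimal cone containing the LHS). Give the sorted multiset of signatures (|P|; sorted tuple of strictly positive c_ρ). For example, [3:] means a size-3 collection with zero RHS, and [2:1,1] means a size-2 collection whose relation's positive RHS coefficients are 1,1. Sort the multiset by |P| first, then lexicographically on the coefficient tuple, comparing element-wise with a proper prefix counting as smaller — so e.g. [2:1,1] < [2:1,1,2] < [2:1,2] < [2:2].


Primitive collections (11):

  P = {0,6}:  v_{0} + v_{6} = 0 ; sig = [2:]
  P = {1,5}:  v_{1} + v_{5} = 0 ; sig = [2:]
  P = {7,9}:  v_{7} + v_{9} = v_{5} ; sig = [2:1]
  P = {8,9}:  v_{8} + v_{9} = v_{0} + v_{7} ; sig = [2:1,1]
  P = {1,7}:  v_{1} + v_{7} = v_{2} + v_{3} + v_{4} ; sig = [2:1,1,1]
  P = {6,8}:  v_{6} + v_{8} = v_{2} + v_{3} + v_{4} + v_{7} ; sig = [2:1,1,1,1]
  P = {5,8}:  v_{5} + v_{8} = v_{0} + 2·v_{7} ; sig = [2:1,2]
  P = {1,8}:  v_{1} + v_{8} = v_{0} + 2·v_{2} + 2·v_{3} + 2·v_{4} ; sig = [2:1,2,2,2]
  P = {2,3,4,9}:  v_{2} + v_{3} + v_{4} + v_{9} = 0 ; sig = [4:]
  P = {2,3,4,5}:  v_{2} + v_{3} + v_{4} + v_{5} = v_{7} ; sig = [4:1]
  P = {0,2,3,4,7}:  v_{0} + v_{2} + v_{3} + v_{4} + v_{7} = v_{8} ; sig = [5:1]

Hence PRS(X_Σ) =
    |P|=2: 8 collections, coeffs (), (), (1), (1,1), (1,1,1), (1,1,1,1), (1,2), (1,2,2,2)
    |P|=4: 2 collections, coeffs (), (1)
    |P|=5: 1 collection, coeffs (1)


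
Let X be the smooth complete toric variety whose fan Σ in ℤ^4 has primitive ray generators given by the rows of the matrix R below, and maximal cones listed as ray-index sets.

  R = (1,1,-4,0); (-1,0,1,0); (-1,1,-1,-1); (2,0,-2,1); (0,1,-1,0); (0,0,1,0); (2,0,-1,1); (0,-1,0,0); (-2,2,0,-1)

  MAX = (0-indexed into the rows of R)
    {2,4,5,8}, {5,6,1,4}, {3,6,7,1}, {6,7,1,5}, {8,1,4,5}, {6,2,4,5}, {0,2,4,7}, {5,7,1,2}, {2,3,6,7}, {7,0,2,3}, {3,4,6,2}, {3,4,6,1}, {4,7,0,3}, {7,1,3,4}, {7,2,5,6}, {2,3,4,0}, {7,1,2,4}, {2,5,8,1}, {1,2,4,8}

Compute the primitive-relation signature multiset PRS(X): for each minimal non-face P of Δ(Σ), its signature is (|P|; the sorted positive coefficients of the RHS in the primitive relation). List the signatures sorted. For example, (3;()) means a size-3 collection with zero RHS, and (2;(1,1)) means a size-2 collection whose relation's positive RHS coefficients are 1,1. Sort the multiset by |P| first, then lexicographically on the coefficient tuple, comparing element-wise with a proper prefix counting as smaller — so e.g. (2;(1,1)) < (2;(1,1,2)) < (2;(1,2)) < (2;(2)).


The 14 primitive collections of Σ (r=9, n=4):

  • {3,5}:  v_{3} + v_{5} = v_{6} — sig = (2;(1))
  • {0,5}:  v_{0} + v_{5} = v_{2} + v_{3} — sig = (2;(1,1))
  • {7,8}:  v_{7} + v_{8} = v_{1} + v_{2} — sig = (2;(1,1))
  • {0,8}:  v_{0} + v_{8} = v_{2} + 3·v_{4} + v_{7} — sig = (2;(1,1,3))
  • {0,6}:  v_{0} + v_{6} = v_{2} + 2·v_{3} — sig = (2;(1,2))
  • {6,8}:  v_{6} + v_{8} = 2·v_{4} + v_{5} — sig = (2;(1,2))
  • {3,8}:  v_{3} + v_{8} = 2·v_{4} — sig = (2;(2))
  • {0,1}:  v_{0} + v_{1} = 3·v_{4} + 2·v_{7} — sig = (2;(2,3))
  • {4,5,7}:  v_{4} + v_{5} + v_{7} = 0 — sig = (3;())
  • {1,2,6}:  v_{1} + v_{2} + v_{6} = v_{4} — sig = (3;(1))
  • {4,6,7}:  v_{4} + v_{6} + v_{7} = v_{3} — sig = (3;(1))
  • {1,2,3}:  v_{1} + v_{2} + v_{3} = 2·v_{4} + v_{7} — sig = (3;(1,2))
  • {1,2,4,5}:  v_{1} + v_{2} + v_{4} + v_{5} = v_{8} — sig = (4;(1))
  • {2,3,4,7}:  v_{2} + v_{3} + v_{4} + v_{7} = v_{0} — sig = (4;(1))

so the primitive-relation signature multiset is
    |P|=2: 8 collections, coeffs (1), (1,1), (1,1), (1,1,3), (1,2), (1,2), (2), (2,3)
    |P|=3: 4 collections, coeffs (), (1), (1), (1,2)
    |P|=4: 2 collections, coeffs (1), (1)


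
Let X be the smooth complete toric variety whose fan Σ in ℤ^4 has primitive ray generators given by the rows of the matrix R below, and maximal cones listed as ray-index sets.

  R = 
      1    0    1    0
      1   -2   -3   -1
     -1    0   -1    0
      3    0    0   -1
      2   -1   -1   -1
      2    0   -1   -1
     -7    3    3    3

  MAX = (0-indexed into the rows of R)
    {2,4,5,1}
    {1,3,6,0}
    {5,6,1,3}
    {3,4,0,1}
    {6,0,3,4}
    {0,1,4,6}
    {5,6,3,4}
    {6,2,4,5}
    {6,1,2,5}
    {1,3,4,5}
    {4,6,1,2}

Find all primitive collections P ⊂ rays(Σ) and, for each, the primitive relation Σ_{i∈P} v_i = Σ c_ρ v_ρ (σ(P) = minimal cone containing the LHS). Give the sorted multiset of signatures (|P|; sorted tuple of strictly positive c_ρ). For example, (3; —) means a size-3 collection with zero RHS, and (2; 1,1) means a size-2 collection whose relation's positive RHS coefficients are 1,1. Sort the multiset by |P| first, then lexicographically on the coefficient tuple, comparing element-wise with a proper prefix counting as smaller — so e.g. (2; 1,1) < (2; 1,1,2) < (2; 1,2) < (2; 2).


|primitive collections| = 5. Relations:

  • {0,2}:  v_{0} + v_{2} = 0  →  sig = (2; —)
  • {0,5}:  v_{0} + v_{5} = v_{3}  →  sig = (2; 1)
  • {2,3}:  v_{2} + v_{3} = v_{5}  →  sig = (2; 1)
  • {1,3,4,6}:  v_{1} + v_{3} + v_{4} + v_{6} = v_{2}  →  sig = (4; 1)
  • {1,4,5,6}:  v_{1} + v_{4} + v_{5} + v_{6} = 2·v_{2}  →  sig = (4; 2)

Sorted signature multiset PRS(X):
    |P|=2: 3 collections, coeffs (), (1), (1)
    |P|=4: 2 collections, coeffs (1), (2)


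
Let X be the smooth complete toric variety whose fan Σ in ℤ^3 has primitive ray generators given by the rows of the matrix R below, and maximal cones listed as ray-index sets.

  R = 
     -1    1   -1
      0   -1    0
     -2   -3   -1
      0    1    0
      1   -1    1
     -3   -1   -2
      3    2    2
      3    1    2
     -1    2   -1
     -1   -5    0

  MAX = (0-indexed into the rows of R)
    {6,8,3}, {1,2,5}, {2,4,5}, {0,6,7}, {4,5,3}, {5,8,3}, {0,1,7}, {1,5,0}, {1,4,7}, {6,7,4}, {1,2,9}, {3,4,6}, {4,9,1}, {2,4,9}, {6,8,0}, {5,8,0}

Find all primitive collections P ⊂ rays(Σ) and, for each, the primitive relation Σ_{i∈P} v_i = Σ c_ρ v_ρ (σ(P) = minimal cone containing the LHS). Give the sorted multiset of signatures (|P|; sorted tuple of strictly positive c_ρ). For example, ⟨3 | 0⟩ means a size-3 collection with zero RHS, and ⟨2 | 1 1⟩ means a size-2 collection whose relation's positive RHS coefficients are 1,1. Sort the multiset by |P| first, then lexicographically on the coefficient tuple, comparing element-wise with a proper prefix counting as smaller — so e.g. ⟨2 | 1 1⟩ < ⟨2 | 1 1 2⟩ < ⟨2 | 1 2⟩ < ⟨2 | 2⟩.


Minimal non-faces — 23 found among 10 rays, 16 max cones:

  • {0,4}:  v_{0} + v_{4} = 0  ⇒ sig = ⟨2 | 0⟩
  • {1,3}:  v_{1} + v_{3} = 0  ⇒ sig = ⟨2 | 0⟩
  • {5,7}:  v_{5} + v_{7} = 0  ⇒ sig = ⟨2 | 0⟩
  • {0,3}:  v_{0} + v_{3} = v_{8}  ⇒ sig = ⟨2 | 1⟩
  • {1,6}:  v_{1} + v_{6} = v_{7}  ⇒ sig = ⟨2 | 1⟩
  • {1,8}:  v_{1} + v_{8} = v_{0}  ⇒ sig = ⟨2 | 1⟩
  • {2,6}:  v_{2} + v_{6} = v_{4}  ⇒ sig = ⟨2 | 1⟩
  • {2,8}:  v_{2} + v_{8} = v_{5}  ⇒ sig = ⟨2 | 1⟩
  • {3,7}:  v_{3} + v_{7} = v_{6}  ⇒ sig = ⟨2 | 1⟩
  • {4,8}:  v_{4} + v_{8} = v_{3}  ⇒ sig = ⟨2 | 1⟩
  • {5,6}:  v_{5} + v_{6} = v_{3}  ⇒ sig = ⟨2 | 1⟩
  • {8,9}:  v_{8} + v_{9} = v_{2}  ⇒ sig = ⟨2 | 1⟩
  • {0,2}:  v_{0} + v_{2} = v_{1} + v_{5}  ⇒ sig = ⟨2 | 1 1⟩
  • {0,9}:  v_{0} + v_{9} = v_{1} + v_{2}  ⇒ sig = ⟨2 | 1 1⟩
  • {2,3}:  v_{2} + v_{3} = v_{4} + v_{5}  ⇒ sig = ⟨2 | 1 1⟩
  • {2,7}:  v_{2} + v_{7} = v_{1} + v_{4}  ⇒ sig = ⟨2 | 1 1⟩
  • {3,9}:  v_{3} + v_{9} = v_{2} + v_{4}  ⇒ sig = ⟨2 | 1 1⟩
  • {7,8}:  v_{7} + v_{8} = v_{0} + v_{6}  ⇒ sig = ⟨2 | 1 1⟩
  • {6,9}:  v_{6} + v_{9} = v_{1} + 2·v_{4}  ⇒ sig = ⟨2 | 1 2⟩
  • {5,9}:  v_{5} + v_{9} = 2·v_{2}  ⇒ sig = ⟨2 | 2⟩
  • {7,9}:  v_{7} + v_{9} = 2·v_{1} + 2·v_{4}  ⇒ sig = ⟨2 | 2 2⟩
  • {1,2,4}:  v_{1} + v_{2} + v_{4} = v_{9}  ⇒ sig = ⟨3 | 1⟩
  • {1,4,5}:  v_{1} + v_{4} + v_{5} = v_{2}  ⇒ sig = ⟨3 | 1⟩

Sorted signature multiset PRS(X):
{ ⟨2 | 0⟩ ×3,  ⟨2 | 1⟩ ×9,  ⟨2 | 1 1⟩ ×6,  ⟨2 | 1 2⟩,  ⟨2 | 2⟩,  ⟨2 | 2 2⟩,  ⟨3 | 1⟩ ×2 }


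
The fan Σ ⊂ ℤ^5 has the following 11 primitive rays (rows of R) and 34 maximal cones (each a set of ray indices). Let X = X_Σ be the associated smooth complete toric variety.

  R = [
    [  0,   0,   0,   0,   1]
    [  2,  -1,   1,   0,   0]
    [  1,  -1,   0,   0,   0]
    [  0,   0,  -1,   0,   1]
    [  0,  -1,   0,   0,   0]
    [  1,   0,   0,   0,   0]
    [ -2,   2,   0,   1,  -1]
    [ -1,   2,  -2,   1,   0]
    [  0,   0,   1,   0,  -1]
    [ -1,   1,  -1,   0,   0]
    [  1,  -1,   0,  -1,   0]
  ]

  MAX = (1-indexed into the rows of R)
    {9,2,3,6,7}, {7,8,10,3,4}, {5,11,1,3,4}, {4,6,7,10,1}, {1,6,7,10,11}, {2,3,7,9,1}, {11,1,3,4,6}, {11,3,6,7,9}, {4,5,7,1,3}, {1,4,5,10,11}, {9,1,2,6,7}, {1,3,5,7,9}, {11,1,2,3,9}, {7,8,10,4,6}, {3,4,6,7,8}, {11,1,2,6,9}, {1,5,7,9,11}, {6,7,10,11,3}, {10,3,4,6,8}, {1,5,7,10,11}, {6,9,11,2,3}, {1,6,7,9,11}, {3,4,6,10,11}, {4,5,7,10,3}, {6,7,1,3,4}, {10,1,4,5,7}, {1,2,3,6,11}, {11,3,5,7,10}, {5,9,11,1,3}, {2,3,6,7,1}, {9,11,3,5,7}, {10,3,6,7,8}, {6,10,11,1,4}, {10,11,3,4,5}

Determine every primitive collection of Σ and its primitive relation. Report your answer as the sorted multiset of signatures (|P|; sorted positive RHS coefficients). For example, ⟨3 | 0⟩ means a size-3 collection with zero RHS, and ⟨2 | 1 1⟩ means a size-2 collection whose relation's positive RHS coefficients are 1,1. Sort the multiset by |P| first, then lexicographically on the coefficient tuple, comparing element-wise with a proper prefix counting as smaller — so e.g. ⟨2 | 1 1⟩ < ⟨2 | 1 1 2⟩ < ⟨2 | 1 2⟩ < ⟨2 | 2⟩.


Σ has 17 primitive collections:

  P={4,9}:  v_{4} + v_{9} = 0 — sig = ⟨2 | 0⟩
  P={2,10}:  v_{2} + v_{10} = v_{6} — sig = ⟨2 | 1⟩
  P={5,6}:  v_{5} + v_{6} = v_{3} — sig = ⟨2 | 1⟩
  P={9,10}:  v_{9} + v_{10} = v_{7} + v_{11} — sig = ⟨2 | 1 1⟩
  P={2,4}:  v_{2} + v_{4} = v_{1} + v_{3} + v_{6} — sig = ⟨2 | 1 1 1⟩
  P={8,9}:  v_{8} + v_{9} = v_{3} + v_{6} + v_{7} + v_{10} — sig = ⟨2 | 1 1 1 1⟩
  P={2,8}:  v_{2} + v_{8} = v_{3} + v_{4} + 2·v_{6} + v_{7} — sig = ⟨2 | 1 1 1 2⟩
  P={5,8}:  v_{5} + v_{8} = 2·v_{3} + v_{4} + v_{7} + v_{10} — sig = ⟨2 | 1 1 1 2⟩
  P={1,8}:  v_{1} + v_{8} = 2·v_{4} + v_{6} + v_{7} — sig = ⟨2 | 1 1 2⟩
  P={2,5}:  v_{2} + v_{5} = v_{1} + 2·v_{3} + v_{9} — sig = ⟨2 | 1 1 2⟩
  P={8,11}:  v_{8} + v_{11} = v_{3} + v_{6} + 2·v_{10} — sig = ⟨2 | 1 1 2⟩
  P={1,3,10}:  v_{1} + v_{3} + v_{10} = v_{4} — sig = ⟨3 | 1⟩
  P={4,7,11}:  v_{4} + v_{7} + v_{11} = v_{10} — sig = ⟨3 | 1⟩
  P={2,7,11}:  v_{2} + v_{7} + v_{11} = v_{6} + v_{9} — sig = ⟨3 | 1 1⟩
  P={1,3,7,11}:  v_{1} + v_{3} + v_{7} + v_{11} = 0 — sig = ⟨4 | 0⟩
  P={1,3,6,9}:  v_{1} + v_{3} + v_{6} + v_{9} = v_{2} — sig = ⟨4 | 1⟩
  P={3,4,6,7,10}:  v_{3} + v_{4} + v_{6} + v_{7} + v_{10} = v_{8} — sig = ⟨5 | 1⟩

Hence PRS(X_Σ) =
{ ⟨2 | 0⟩,  ⟨2 | 1⟩ ×2,  ⟨2 | 1 1⟩,  ⟨2 | 1 1 1⟩,  ⟨2 | 1 1 1 1⟩,  ⟨2 | 1 1 1 2⟩ ×2,  ⟨2 | 1 1 2⟩ ×3,  ⟨3 | 1⟩ ×2,  ⟨3 | 1 1⟩,  ⟨4 | 0⟩,  ⟨4 | 1⟩,  ⟨5 | 1⟩ }


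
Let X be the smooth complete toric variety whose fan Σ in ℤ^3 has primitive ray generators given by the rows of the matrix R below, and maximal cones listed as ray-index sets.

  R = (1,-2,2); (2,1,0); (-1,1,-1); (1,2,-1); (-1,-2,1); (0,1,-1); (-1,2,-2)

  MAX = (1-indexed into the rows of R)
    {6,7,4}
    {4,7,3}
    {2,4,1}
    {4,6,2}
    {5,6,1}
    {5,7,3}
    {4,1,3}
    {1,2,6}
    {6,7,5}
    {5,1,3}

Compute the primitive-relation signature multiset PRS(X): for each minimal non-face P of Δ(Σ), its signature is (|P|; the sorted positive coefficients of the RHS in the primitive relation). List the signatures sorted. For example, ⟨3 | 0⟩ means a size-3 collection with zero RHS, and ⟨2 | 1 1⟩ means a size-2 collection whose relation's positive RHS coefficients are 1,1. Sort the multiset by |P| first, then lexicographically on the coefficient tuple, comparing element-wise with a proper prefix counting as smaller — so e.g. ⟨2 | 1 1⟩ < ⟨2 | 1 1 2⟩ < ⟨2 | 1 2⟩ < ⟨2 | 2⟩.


|primitive collections| = 7. Relations:

  P = {1,7}:  v_{1} + v_{7} = 0 — sig = ⟨2 | 0⟩
  P = {4,5}:  v_{4} + v_{5} = 0 — sig = ⟨2 | 0⟩
  P = {2,3}:  v_{2} + v_{3} = v_{4} — sig = ⟨2 | 1⟩
  P = {3,6}:  v_{3} + v_{6} = v_{7} — sig = ⟨2 | 1⟩
  P = {2,5}:  v_{2} + v_{5} = v_{1} + v_{6} — sig = ⟨2 | 1 1⟩
  P = {2,7}:  v_{2} + v_{7} = v_{4} + v_{6} — sig = ⟨2 | 1 1⟩
  P = {1,4,6}:  v_{1} + v_{4} + v_{6} = v_{2} — sig = ⟨3 | 1⟩

Hence PRS(X_Σ) =
{ ⟨2 | 0⟩ ×2,  ⟨2 | 1⟩ ×2,  ⟨2 | 1 1⟩ ×2,  ⟨3 | 1⟩ }


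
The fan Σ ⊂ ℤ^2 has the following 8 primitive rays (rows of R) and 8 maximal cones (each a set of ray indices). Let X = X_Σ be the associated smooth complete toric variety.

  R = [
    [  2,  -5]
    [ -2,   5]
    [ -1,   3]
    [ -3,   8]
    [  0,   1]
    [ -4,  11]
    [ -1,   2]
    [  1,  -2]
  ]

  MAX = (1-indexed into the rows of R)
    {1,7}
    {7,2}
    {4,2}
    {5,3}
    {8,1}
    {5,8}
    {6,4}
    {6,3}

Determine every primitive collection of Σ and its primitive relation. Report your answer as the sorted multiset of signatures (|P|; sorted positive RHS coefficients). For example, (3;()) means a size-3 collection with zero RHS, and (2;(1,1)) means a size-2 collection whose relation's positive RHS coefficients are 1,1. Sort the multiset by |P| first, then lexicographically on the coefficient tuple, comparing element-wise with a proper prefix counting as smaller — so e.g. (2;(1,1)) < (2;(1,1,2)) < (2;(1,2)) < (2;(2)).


Primitive collections (20):

  {1,2}:  v_{1} + v_{2} = 0  so sig = (2;())
  {7,8}:  v_{7} + v_{8} = 0  so sig = (2;())
  {1,3}:  v_{1} + v_{3} = v_{8}  so sig = (2;(1))
  {1,4}:  v_{1} + v_{4} = v_{3}  so sig = (2;(1))
  {2,3}:  v_{2} + v_{3} = v_{4}  so sig = (2;(1))
  {2,8}:  v_{2} + v_{8} = v_{3}  so sig = (2;(1))
  {3,4}:  v_{3} + v_{4} = v_{6}  so sig = (2;(1))
  {3,7}:  v_{3} + v_{7} = v_{2}  so sig = (2;(1))
  {3,8}:  v_{3} + v_{8} = v_{5}  so sig = (2;(1))
  {5,7}:  v_{5} + v_{7} = v_{3}  so sig = (2;(1))
  {6,7}:  v_{6} + v_{7} = v_{2} + v_{4}  so sig = (2;(1,1))
  {1,5}:  v_{1} + v_{5} = 2·v_{8}  so sig = (2;(2))
  {1,6}:  v_{1} + v_{6} = 2·v_{3}  so sig = (2;(2))
  {2,5}:  v_{2} + v_{5} = 2·v_{3}  so sig = (2;(2))
  {2,6}:  v_{2} + v_{6} = 2·v_{4}  so sig = (2;(2))
  {4,7}:  v_{4} + v_{7} = 2·v_{2}  so sig = (2;(2))
  {4,8}:  v_{4} + v_{8} = 2·v_{3}  so sig = (2;(2))
  {4,5}:  v_{4} + v_{5} = 3·v_{3}  so sig = (2;(3))
  {6,8}:  v_{6} + v_{8} = 3·v_{3}  so sig = (2;(3))
  {5,6}:  v_{5} + v_{6} = 4·v_{3}  so sig = (2;(4))

Hence PRS(X_Σ) =
[(2;()), (2;()), (2;(1)), (2;(1)), (2;(1)), (2;(1)), (2;(1)), (2;(1)), (2;(1)), (2;(1)), (2;(1,1)), (2;(2)), (2;(2)), (2;(2)), (2;(2)), (2;(2)), (2;(2)), (2;(3)), (2;(3)), (2;(4))]


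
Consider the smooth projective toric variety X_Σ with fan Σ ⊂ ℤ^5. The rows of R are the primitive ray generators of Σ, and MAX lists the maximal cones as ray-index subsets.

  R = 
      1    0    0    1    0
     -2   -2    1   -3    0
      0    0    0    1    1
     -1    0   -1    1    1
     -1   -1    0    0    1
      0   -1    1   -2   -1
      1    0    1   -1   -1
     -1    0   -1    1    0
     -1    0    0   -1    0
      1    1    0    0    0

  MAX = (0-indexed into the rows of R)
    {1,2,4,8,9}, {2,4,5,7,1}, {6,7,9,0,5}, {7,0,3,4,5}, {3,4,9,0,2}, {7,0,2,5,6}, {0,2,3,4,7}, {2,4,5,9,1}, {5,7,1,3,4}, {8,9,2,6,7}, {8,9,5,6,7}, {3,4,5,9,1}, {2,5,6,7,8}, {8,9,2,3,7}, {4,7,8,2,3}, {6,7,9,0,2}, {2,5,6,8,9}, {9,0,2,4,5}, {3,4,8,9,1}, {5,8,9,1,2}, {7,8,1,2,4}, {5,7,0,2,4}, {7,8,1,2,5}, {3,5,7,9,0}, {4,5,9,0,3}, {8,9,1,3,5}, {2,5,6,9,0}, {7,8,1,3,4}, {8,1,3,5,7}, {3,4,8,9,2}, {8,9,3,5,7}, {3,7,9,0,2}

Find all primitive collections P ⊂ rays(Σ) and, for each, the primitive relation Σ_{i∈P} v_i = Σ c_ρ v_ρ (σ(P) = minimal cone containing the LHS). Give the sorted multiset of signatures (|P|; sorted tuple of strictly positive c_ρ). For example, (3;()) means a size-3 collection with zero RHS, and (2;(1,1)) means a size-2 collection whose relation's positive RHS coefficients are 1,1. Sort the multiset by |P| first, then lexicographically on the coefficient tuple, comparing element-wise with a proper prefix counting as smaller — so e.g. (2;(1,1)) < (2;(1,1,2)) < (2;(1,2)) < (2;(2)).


Minimal non-faces — 11 found among 10 rays, 32 max cones:

  • {0,8}:  v_{0} + v_{8} = 0 — sig = (2;())
  • {3,6}:  v_{3} + v_{6} = 0 — sig = (2;())
  • {0,1}:  v_{0} + v_{1} = v_{4} + v_{5} — sig = (2;(1,1))
  • {4,6}:  v_{4} + v_{6} = v_{2} + v_{5} — sig = (2;(1,1))
  • {1,6}:  v_{1} + v_{6} = v_{2} + 2·v_{5} + v_{8} — sig = (2;(1,1,2))
  • {2,3,5}:  v_{2} + v_{3} + v_{5} = v_{4} — sig = (3;(1))
  • {4,5,8}:  v_{4} + v_{5} + v_{8} = v_{1} — sig = (3;(1))
  • {4,7,9}:  v_{4} + v_{7} + v_{9} = v_{3} — sig = (3;(1))
  • {1,7,9}:  v_{1} + v_{7} + v_{9} = v_{3} + v_{5} + v_{8} — sig = (3;(1,1,1))
  • {1,2,3}:  v_{1} + v_{2} + v_{3} = 2·v_{4} + v_{8} — sig = (3;(1,2))
  • {2,5,7,9}:  v_{2} + v_{5} + v_{7} + v_{9} = 0 — sig = (4;())

Signatures (|P|; sorted positive RHS coefficients), sorted:
    (2;())
    (2;())
    (2;(1,1))
    (2;(1,1))
    (2;(1,1,2))
    (3;(1))
    (3;(1))
    (3;(1))
    (3;(1,1,1))
    (3;(1,2))
    (4;())
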